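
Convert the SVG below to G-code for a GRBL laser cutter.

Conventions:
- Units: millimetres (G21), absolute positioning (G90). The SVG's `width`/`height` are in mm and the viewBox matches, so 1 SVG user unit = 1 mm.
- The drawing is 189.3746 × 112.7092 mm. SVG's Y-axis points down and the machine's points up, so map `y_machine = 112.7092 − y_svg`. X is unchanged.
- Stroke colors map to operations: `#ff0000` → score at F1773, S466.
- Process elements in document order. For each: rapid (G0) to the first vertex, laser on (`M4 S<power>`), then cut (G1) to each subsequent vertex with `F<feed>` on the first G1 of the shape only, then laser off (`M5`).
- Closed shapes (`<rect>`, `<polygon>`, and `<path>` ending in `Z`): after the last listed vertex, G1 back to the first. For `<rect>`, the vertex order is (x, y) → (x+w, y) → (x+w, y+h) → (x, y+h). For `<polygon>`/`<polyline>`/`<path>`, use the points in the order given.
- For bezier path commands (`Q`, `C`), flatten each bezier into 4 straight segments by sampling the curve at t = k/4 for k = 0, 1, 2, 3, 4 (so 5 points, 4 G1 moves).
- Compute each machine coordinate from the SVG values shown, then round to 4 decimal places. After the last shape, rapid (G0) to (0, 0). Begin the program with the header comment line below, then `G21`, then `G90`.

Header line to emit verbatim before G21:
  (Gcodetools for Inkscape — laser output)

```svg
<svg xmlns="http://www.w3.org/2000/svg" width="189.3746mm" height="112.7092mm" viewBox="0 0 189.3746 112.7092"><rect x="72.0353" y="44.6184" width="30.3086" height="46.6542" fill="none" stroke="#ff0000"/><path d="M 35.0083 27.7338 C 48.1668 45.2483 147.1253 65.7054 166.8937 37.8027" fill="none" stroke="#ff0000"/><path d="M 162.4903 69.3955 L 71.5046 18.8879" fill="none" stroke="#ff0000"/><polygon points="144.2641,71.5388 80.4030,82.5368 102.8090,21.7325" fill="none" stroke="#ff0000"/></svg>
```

Since the viewBox matches the mm dimensions, user units are millimetres directly. The only transform is the Y-flip y_m = 112.7092 − y_svg.

Shape 1 is a rectangle drawn with `<rect>`. Its stroke #ff0000 means score at S466, F1773. After flipping Y the toolpath is (72.0353,68.0908) → (102.3439,68.0908) → (102.3439,21.4366) → (72.0353,21.4366) → (72.0353,68.0908), returning to the start.

Shape 2 is a cubic bezier drawn with `<path>`. Its stroke #ff0000 means score at S466, F1773. After flipping Y the toolpath is (35.0083,84.9754) → (58.3867,72.0894) → (98.4723,62.9095) → (139.7972,62.2453) → (166.8937,74.9065).

Shape 3 is a line segment drawn with `<path>`. Its stroke #ff0000 means score at S466, F1773. After flipping Y the toolpath is (162.4903,43.3137) → (71.5046,93.8213).

Shape 4 is a regular polygon drawn with `<polygon>`. Its stroke #ff0000 means score at S466, F1773. After flipping Y the toolpath is (144.2641,41.1704) → (80.4030,30.1724) → (102.8090,90.9767) → (144.2641,41.1704), returning to the start.

(Gcodetools for Inkscape — laser output)
G21
G90
G0 X72.0353 Y68.0908
M4 S466
G1 X102.3439 Y68.0908 F1773
G1 X102.3439 Y21.4366
G1 X72.0353 Y21.4366
G1 X72.0353 Y68.0908
M5
G0 X35.0083 Y84.9754
M4 S466
G1 X58.3867 Y72.0894 F1773
G1 X98.4723 Y62.9095
G1 X139.7972 Y62.2453
G1 X166.8937 Y74.9065
M5
G0 X162.4903 Y43.3137
M4 S466
G1 X71.5046 Y93.8213 F1773
M5
G0 X144.2641 Y41.1704
M4 S466
G1 X80.4030 Y30.1724 F1773
G1 X102.8090 Y90.9767
G1 X144.2641 Y41.1704
M5
G0 X0.0000 Y0.0000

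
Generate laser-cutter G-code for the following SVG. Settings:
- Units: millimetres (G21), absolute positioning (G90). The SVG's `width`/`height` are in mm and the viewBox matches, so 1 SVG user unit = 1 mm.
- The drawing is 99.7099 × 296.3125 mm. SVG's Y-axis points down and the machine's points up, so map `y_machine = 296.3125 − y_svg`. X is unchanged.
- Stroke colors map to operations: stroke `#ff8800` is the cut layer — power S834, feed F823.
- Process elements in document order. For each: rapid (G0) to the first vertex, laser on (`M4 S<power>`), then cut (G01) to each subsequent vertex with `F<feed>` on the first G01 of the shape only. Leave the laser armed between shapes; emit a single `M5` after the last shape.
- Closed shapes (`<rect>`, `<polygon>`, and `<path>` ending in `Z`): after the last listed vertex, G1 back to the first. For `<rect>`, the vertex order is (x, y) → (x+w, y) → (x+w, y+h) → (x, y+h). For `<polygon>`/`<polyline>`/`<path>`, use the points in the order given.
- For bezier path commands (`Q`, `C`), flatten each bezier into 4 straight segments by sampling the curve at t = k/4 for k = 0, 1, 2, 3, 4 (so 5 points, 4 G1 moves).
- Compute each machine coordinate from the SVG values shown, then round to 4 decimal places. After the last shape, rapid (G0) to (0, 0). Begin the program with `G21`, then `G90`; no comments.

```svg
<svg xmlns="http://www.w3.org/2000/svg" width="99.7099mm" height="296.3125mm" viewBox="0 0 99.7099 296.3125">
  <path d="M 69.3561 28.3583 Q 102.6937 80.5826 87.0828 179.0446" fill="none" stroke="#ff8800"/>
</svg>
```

G21
G90
G0 X69.3561 Y267.9542
M4 S834
G01 X82.9656 Y238.9522 F823
G01 X90.4566 Y204.1705
G01 X91.8290 Y163.6090
G01 X87.0828 Y117.2679
M5
G0 X0.0000 Y0.0000

viewBox `0 0 99.7099 296.3125` with mm width/height → 1 unit = 1 mm. Flip: y_m = 296.3125 − y_svg.

**Shape 1** — `<path>` quadratic bezier, stroke `#ff8800` → cut (S834, F823). Control points (SVG): P0=(69.3561,28.3583), P1=(102.6937,80.5826), P2=(87.0828,179.0446); sampled at t=k/4. Machine vertices: (69.3561,267.9542) → (82.9656,238.9522) → (90.4566,204.1705) → (91.8290,163.6090) → (87.0828,117.2679). Open path.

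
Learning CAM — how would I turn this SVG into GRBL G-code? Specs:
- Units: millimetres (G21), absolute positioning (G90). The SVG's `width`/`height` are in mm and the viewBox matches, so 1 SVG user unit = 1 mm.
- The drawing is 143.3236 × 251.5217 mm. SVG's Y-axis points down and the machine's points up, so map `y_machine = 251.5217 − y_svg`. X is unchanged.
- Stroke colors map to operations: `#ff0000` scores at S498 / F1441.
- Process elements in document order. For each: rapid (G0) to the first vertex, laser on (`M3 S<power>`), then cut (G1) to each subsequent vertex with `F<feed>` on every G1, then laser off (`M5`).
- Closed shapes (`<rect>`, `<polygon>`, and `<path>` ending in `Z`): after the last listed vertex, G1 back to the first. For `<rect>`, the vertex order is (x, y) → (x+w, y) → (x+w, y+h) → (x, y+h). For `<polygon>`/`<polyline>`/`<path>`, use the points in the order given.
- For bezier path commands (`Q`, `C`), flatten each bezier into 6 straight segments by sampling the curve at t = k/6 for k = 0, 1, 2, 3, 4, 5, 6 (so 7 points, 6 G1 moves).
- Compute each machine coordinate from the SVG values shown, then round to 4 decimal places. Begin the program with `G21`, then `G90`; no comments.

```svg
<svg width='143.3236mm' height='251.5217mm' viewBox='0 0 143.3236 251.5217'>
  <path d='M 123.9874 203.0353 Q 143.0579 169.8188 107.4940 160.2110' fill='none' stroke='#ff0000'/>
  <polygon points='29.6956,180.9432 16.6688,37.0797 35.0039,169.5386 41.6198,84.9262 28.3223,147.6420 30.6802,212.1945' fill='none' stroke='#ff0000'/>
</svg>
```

Since the viewBox matches the mm dimensions, user units are millimetres directly. The only transform is the Y-flip y_m = 251.5217 − y_svg.

Shape 1 is a quadratic bezier drawn with `<path>`. Its stroke #ff0000 means score at S498, F1441. After flipping Y the toolpath is (123.9874,48.4864) → (128.8266,58.9028) → (130.6306,68.0075) → (129.3993,75.8007) → (125.1328,82.2823) → (117.8310,87.4523) → (107.4940,91.3107).

Shape 2 is a closed polygon drawn with `<polygon>`. Its stroke #ff0000 means score at S498, F1441. After flipping Y the toolpath is (29.6956,70.5785) → (16.6688,214.4420) → (35.0039,81.9831) → (41.6198,166.5955) → (28.3223,103.8797) → (30.6802,39.3272) → (29.6956,70.5785), returning to the start.

G21
G90
G0 X123.9874 Y48.4864
M3 S498
G1 X128.8266 Y58.9028 F1441
G1 X130.6306 Y68.0075 F1441
G1 X129.3993 Y75.8007 F1441
G1 X125.1328 Y82.2823 F1441
G1 X117.8310 Y87.4523 F1441
G1 X107.4940 Y91.3107 F1441
M5
G0 X29.6956 Y70.5785
M3 S498
G1 X16.6688 Y214.4420 F1441
G1 X35.0039 Y81.9831 F1441
G1 X41.6198 Y166.5955 F1441
G1 X28.3223 Y103.8797 F1441
G1 X30.6802 Y39.3272 F1441
G1 X29.6956 Y70.5785 F1441
M5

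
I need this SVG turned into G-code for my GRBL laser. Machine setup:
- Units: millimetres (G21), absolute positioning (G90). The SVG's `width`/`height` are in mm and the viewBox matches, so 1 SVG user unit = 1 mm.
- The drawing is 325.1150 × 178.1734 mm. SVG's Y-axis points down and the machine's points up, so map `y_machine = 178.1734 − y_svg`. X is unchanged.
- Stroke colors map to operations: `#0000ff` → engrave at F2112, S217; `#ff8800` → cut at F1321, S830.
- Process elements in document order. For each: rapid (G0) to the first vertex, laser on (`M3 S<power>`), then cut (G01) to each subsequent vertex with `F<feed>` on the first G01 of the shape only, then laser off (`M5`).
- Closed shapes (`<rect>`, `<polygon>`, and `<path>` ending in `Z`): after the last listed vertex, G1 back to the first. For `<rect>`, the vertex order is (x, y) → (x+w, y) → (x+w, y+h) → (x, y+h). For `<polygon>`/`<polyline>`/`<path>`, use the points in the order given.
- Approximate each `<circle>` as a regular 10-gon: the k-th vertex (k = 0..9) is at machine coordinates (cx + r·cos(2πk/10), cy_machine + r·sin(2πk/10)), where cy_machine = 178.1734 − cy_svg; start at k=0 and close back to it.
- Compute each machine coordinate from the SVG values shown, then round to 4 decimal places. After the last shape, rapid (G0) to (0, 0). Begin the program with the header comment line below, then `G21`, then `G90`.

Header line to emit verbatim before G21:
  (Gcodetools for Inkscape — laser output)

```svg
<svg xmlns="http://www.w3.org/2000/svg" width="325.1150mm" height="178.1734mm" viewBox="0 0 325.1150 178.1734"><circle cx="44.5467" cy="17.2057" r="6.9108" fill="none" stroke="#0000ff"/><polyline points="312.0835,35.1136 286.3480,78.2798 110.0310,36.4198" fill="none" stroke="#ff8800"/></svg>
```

viewBox `0 0 325.1150 178.1734` with mm width/height → 1 unit = 1 mm. Flip: y_m = 178.1734 − y_svg.

**Shape 1** — `<circle>` circle, stroke `#0000ff` → engrave (S217, F2112). Machine vertices: (51.4575,160.9677) → (50.1377,165.0298) → (46.6823,167.5403) → (42.4111,167.5403) → (38.9557,165.0298) → (37.6359,160.9677) → (38.9557,156.9056) → (42.4111,154.3951) → (46.6823,154.3951) → (50.1377,156.9056) → (51.4575,160.9677). Closed: final G1 returns to the first vertex.

**Shape 2** — `<polyline>` open polyline, stroke `#ff8800` → cut (S830, F1321). Machine vertices: (312.0835,143.0598) → (286.3480,99.8936) → (110.0310,141.7536). Open path.

(Gcodetools for Inkscape — laser output)
G21
G90
G0 X51.4575 Y160.9677
M3 S217
G01 X50.1377 Y165.0298 F2112
G01 X46.6823 Y167.5403
G01 X42.4111 Y167.5403
G01 X38.9557 Y165.0298
G01 X37.6359 Y160.9677
G01 X38.9557 Y156.9056
G01 X42.4111 Y154.3951
G01 X46.6823 Y154.3951
G01 X50.1377 Y156.9056
G01 X51.4575 Y160.9677
M5
G0 X312.0835 Y143.0598
M3 S830
G01 X286.3480 Y99.8936 F1321
G01 X110.0310 Y141.7536
M5
G0 X0.0000 Y0.0000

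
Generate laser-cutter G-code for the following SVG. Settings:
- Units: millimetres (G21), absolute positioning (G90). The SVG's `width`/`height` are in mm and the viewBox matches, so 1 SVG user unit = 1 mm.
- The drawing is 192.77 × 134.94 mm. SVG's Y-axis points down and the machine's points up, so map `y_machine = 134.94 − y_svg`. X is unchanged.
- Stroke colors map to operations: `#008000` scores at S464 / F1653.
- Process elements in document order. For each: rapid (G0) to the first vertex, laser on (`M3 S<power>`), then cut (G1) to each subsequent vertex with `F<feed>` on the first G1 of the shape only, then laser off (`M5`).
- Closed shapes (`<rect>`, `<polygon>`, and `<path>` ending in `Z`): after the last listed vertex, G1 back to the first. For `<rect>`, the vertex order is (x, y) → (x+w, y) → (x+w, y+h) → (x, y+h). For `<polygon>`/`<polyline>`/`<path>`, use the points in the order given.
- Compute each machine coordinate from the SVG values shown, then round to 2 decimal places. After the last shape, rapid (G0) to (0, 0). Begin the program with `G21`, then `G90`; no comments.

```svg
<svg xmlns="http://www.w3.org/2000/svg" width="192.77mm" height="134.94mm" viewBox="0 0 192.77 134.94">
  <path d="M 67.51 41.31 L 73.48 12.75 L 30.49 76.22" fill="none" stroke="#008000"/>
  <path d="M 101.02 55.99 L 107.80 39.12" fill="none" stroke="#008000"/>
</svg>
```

G21
G90
G0 X67.51 Y93.63
M3 S464
G1 X73.48 Y122.19 F1653
G1 X30.49 Y58.72
M5
G0 X101.02 Y78.95
M3 S464
G1 X107.80 Y95.82 F1653
M5
G0 X0.00 Y0.00

Since the viewBox matches the mm dimensions, user units are millimetres directly. The only transform is the Y-flip y_m = 134.94 − y_svg.

Shape 1 is a open polyline drawn with `<path>`. Its stroke #008000 means score at S464, F1653. After flipping Y the toolpath is (67.51,93.63) → (73.48,122.19) → (30.49,58.72).

Shape 2 is a line segment drawn with `<path>`. Its stroke #008000 means score at S464, F1653. After flipping Y the toolpath is (101.02,78.95) → (107.80,95.82).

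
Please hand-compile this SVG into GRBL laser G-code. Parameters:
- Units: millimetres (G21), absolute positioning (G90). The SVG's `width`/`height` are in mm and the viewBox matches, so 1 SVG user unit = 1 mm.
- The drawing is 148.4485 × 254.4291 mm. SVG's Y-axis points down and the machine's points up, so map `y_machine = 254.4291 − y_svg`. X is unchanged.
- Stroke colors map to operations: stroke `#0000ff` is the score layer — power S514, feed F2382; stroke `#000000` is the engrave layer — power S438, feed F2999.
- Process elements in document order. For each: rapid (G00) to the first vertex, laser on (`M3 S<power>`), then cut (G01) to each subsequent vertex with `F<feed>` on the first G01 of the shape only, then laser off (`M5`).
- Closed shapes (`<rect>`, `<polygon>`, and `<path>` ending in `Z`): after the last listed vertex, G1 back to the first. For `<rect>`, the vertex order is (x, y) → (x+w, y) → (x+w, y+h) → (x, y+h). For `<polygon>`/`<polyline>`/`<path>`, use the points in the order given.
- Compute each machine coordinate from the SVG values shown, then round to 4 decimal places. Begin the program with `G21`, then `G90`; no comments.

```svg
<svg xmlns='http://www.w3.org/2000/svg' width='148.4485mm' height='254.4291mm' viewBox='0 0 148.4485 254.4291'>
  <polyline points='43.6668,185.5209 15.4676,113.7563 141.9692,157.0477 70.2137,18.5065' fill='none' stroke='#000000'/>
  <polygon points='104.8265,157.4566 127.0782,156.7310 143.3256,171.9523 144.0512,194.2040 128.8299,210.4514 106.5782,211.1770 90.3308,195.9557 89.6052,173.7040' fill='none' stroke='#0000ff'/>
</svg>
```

G21
G90
G00 X43.6668 Y68.9082
M3 S438
G01 X15.4676 Y140.6728 F2999
G01 X141.9692 Y97.3814
G01 X70.2137 Y235.9226
M5
G00 X104.8265 Y96.9725
M3 S514
G01 X127.0782 Y97.6981 F2382
G01 X143.3256 Y82.4768
G01 X144.0512 Y60.2251
G01 X128.8299 Y43.9777
G01 X106.5782 Y43.2521
G01 X90.3308 Y58.4734
G01 X89.6052 Y80.7251
G01 X104.8265 Y96.9725
M5

viewBox `0 0 148.4485 254.4291` with mm width/height → 1 unit = 1 mm. Flip: y_m = 254.4291 − y_svg.

**Shape 1** — `<polyline>` open polyline, stroke `#000000` → engrave (S438, F2999). Machine vertices: (43.6668,68.9082) → (15.4676,140.6728) → (141.9692,97.3814) → (70.2137,235.9226). Open path.

**Shape 2** — `<polygon>` regular polygon, stroke `#0000ff` → score (S514, F2382). Machine vertices: (104.8265,96.9725) → (127.0782,97.6981) → (143.3256,82.4768) → (144.0512,60.2251) → (128.8299,43.9777) → (106.5782,43.2521) → (90.3308,58.4734) → (89.6052,80.7251) → (104.8265,96.9725). Closed: final G1 returns to the first vertex.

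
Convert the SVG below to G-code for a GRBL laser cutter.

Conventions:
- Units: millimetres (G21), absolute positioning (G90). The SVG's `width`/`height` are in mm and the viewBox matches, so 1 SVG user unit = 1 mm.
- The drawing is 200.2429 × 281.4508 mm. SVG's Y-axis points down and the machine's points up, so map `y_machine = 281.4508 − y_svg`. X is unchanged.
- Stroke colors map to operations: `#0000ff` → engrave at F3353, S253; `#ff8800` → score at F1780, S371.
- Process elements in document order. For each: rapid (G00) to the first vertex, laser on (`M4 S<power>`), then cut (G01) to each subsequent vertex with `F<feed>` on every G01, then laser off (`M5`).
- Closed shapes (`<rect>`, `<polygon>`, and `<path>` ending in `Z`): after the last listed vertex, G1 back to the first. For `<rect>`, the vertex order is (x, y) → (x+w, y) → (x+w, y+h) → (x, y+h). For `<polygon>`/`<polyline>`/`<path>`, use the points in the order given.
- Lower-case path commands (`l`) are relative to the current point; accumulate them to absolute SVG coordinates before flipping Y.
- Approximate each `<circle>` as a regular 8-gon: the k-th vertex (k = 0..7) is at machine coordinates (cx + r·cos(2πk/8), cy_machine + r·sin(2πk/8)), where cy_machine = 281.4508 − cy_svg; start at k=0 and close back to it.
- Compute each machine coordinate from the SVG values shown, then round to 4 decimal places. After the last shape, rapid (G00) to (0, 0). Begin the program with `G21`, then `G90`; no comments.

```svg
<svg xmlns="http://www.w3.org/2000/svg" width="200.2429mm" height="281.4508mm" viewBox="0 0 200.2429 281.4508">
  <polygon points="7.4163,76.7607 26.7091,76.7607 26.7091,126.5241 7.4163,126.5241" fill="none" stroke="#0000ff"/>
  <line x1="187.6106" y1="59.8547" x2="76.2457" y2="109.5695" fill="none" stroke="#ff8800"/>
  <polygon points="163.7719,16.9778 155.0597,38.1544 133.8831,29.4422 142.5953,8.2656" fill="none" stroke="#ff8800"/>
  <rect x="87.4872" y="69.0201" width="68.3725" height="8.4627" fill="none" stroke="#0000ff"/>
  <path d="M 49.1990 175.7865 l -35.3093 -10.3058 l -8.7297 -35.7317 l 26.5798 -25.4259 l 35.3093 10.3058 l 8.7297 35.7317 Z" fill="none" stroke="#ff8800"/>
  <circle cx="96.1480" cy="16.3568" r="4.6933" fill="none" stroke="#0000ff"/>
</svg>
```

G21
G90
G00 X7.4163 Y204.6901
M4 S253
G01 X26.7091 Y204.6901 F3353
G01 X26.7091 Y154.9267 F3353
G01 X7.4163 Y154.9267 F3353
G01 X7.4163 Y204.6901 F3353
M5
G00 X187.6106 Y221.5961
M4 S371
G01 X76.2457 Y171.8813 F1780
M5
G00 X163.7719 Y264.4730
M4 S371
G01 X155.0597 Y243.2964 F1780
G01 X133.8831 Y252.0086 F1780
G01 X142.5953 Y273.1852 F1780
G01 X163.7719 Y264.4730 F1780
M5
G00 X87.4872 Y212.4307
M4 S253
G01 X155.8597 Y212.4307 F3353
G01 X155.8597 Y203.9680 F3353
G01 X87.4872 Y203.9680 F3353
G01 X87.4872 Y212.4307 F3353
M5
G00 X49.1990 Y105.6643
M4 S371
G01 X13.8897 Y115.9701 F1780
G01 X5.1600 Y151.7018 F1780
G01 X31.7398 Y177.1277 F1780
G01 X67.0491 Y166.8219 F1780
G01 X75.7788 Y131.0902 F1780
G01 X49.1990 Y105.6643 F1780
M5
G00 X100.8413 Y265.0940
M4 S253
G01 X99.4667 Y268.4127 F3353
G01 X96.1480 Y269.7873 F3353
G01 X92.8293 Y268.4127 F3353
G01 X91.4547 Y265.0940 F3353
G01 X92.8293 Y261.7753 F3353
G01 X96.1480 Y260.4007 F3353
G01 X99.4667 Y261.7753 F3353
G01 X100.8413 Y265.0940 F3353
M5
G00 X0.0000 Y0.0000

viewBox `0 0 200.2429 281.4508` with mm width/height → 1 unit = 1 mm. Flip: y_m = 281.4508 − y_svg.

**Shape 1** — `<polygon>` rectangle, stroke `#0000ff` → engrave (S253, F3353). Machine vertices: (7.4163,204.6901) → (26.7091,204.6901) → (26.7091,154.9267) → (7.4163,154.9267) → (7.4163,204.6901). Closed: final G1 returns to the first vertex.

**Shape 2** — `<line>` line segment, stroke `#ff8800` → score (S371, F1780). Machine vertices: (187.6106,221.5961) → (76.2457,171.8813). Open path.

**Shape 3** — `<polygon>` regular polygon, stroke `#ff8800` → score (S371, F1780). Machine vertices: (163.7719,264.4730) → (155.0597,243.2964) → (133.8831,252.0086) → (142.5953,273.1852) → (163.7719,264.4730). Closed: final G1 returns to the first vertex.

**Shape 4** — `<rect>` rectangle, stroke `#0000ff` → engrave (S253, F3353). Machine vertices: (87.4872,212.4307) → (155.8597,212.4307) → (155.8597,203.9680) → (87.4872,203.9680) → (87.4872,212.4307). Closed: final G1 returns to the first vertex.

**Shape 5** — `<path>` regular polygon, stroke `#ff8800` → score (S371, F1780). Machine vertices: (49.1990,105.6643) → (13.8897,115.9701) → (5.1600,151.7018) → (31.7398,177.1277) → (67.0491,166.8219) → (75.7788,131.0902) → (49.1990,105.6643). Closed: final G1 returns to the first vertex.

**Shape 6** — `<circle>` circle, stroke `#0000ff` → engrave (S253, F3353). Machine vertices: (100.8413,265.0940) → (99.4667,268.4127) → (96.1480,269.7873) → (92.8293,268.4127) → (91.4547,265.0940) → (92.8293,261.7753) → (96.1480,260.4007) → (99.4667,261.7753) → (100.8413,265.0940). Closed: final G1 returns to the first vertex.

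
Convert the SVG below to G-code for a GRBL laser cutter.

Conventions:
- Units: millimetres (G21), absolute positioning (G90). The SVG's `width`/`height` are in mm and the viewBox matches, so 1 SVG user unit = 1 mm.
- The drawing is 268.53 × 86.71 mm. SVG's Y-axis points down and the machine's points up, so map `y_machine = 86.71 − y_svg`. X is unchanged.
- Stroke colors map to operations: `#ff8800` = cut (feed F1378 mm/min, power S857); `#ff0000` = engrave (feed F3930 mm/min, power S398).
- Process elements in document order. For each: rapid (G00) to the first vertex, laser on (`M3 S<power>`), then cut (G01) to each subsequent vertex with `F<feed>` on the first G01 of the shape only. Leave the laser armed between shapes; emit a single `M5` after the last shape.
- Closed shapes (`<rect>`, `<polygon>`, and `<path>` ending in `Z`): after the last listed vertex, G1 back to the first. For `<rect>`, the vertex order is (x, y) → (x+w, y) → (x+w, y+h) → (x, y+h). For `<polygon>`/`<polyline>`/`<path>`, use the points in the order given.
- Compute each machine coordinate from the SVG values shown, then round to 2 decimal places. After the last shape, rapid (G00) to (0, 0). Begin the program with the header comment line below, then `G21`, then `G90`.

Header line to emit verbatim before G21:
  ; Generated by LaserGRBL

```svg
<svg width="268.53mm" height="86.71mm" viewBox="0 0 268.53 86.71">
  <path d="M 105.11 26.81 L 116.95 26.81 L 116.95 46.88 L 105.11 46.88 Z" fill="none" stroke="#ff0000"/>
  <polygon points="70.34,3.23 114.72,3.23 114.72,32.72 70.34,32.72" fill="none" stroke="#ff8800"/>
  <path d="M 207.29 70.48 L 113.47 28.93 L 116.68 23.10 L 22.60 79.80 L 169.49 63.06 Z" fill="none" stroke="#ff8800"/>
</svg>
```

; Generated by LaserGRBL
G21
G90
G00 X105.11 Y59.90
M3 S398
G01 X116.95 Y59.90 F3930
G01 X116.95 Y39.83
G01 X105.11 Y39.83
G01 X105.11 Y59.90
G00 X70.34 Y83.48
M3 S857
G01 X114.72 Y83.48 F1378
G01 X114.72 Y53.99
G01 X70.34 Y53.99
G01 X70.34 Y83.48
G00 X207.29 Y16.23
M3 S857
G01 X113.47 Y57.78 F1378
G01 X116.68 Y63.61
G01 X22.60 Y6.91
G01 X169.49 Y23.65
G01 X207.29 Y16.23
M5
G00 X0.00 Y0.00

1 u = 1 mm; y_m = 86.71 − y.

[1] `<path>` rectangle, #ff0000→engrave S398 F3930: (105.11,59.90) → (116.95,59.90) → (116.95,39.83) → (105.11,39.83) → (105.11,59.90) (closed)

[2] `<polygon>` rectangle, #ff8800→cut S857 F1378: (70.34,83.48) → (114.72,83.48) → (114.72,53.99) → (70.34,53.99) → (70.34,83.48) (closed)

[3] `<path>` closed polygon, #ff8800→cut S857 F1378: (207.29,16.23) → (113.47,57.78) → (116.68,63.61) → (22.60,6.91) → (169.49,23.65) → (207.29,16.23) (closed)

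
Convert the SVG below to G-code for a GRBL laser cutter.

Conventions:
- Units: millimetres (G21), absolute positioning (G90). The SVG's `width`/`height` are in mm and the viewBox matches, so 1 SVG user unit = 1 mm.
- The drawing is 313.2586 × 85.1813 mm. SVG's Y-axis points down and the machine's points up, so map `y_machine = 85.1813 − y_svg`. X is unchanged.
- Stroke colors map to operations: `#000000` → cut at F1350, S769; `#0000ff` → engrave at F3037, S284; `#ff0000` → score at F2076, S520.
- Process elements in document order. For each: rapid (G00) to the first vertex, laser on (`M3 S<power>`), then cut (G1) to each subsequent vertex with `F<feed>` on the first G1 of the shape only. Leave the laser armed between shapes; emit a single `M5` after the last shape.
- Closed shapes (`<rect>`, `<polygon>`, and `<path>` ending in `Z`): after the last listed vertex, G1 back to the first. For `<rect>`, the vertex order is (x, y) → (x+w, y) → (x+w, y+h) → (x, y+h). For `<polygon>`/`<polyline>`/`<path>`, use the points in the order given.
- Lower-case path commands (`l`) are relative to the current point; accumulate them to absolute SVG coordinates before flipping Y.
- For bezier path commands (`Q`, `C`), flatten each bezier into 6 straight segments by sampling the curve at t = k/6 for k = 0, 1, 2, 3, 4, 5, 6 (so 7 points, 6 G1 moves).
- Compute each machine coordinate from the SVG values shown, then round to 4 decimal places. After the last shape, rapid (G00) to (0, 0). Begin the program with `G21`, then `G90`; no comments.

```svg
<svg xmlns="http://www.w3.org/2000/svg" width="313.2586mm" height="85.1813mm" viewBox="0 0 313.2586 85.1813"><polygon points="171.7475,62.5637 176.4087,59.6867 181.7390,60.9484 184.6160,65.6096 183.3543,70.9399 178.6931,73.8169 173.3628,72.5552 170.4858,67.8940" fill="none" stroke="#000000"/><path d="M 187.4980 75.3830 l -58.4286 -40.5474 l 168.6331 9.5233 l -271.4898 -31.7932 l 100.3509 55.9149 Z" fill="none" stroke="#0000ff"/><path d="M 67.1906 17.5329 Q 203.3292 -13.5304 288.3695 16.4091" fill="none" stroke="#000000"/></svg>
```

Since the viewBox matches the mm dimensions, user units are millimetres directly. The only transform is the Y-flip y_m = 85.1813 − y_svg.

Shape 1 is a regular polygon drawn with `<polygon>`. Its stroke #000000 means cut at S769, F1350. After flipping Y the toolpath is (171.7475,22.6176) → (176.4087,25.4946) → (181.7390,24.2329) → (184.6160,19.5717) → (183.3543,14.2414) → (178.6931,11.3644) → (173.3628,12.6261) → (170.4858,17.2873) → (171.7475,22.6176), returning to the start.

Shape 2 is a closed polygon drawn with `<path>`. Its stroke #0000ff means engrave at S284, F3037. After flipping Y the toolpath is (187.4980,9.7983) → (129.0694,50.3457) → (297.7025,40.8224) → (26.2127,72.6156) → (126.5636,16.7007) → (187.4980,9.7983), returning to the start.

Shape 3 is a quadratic bezier drawn with `<path>`. Its stroke #000000 means cut at S769, F1350. After flipping Y the toolpath is (67.1906,67.6484) → (111.1507,76.3083) → (152.2721,81.5792) → (190.5546,83.4610) → (225.9984,81.9538) → (258.6033,77.0575) → (288.3695,68.7722).

G21
G90
G00 X171.7475 Y22.6176
M3 S769
G1 X176.4087 Y25.4946 F1350
G1 X181.7390 Y24.2329
G1 X184.6160 Y19.5717
G1 X183.3543 Y14.2414
G1 X178.6931 Y11.3644
G1 X173.3628 Y12.6261
G1 X170.4858 Y17.2873
G1 X171.7475 Y22.6176
G00 X187.4980 Y9.7983
M3 S284
G1 X129.0694 Y50.3457 F3037
G1 X297.7025 Y40.8224
G1 X26.2127 Y72.6156
G1 X126.5636 Y16.7007
G1 X187.4980 Y9.7983
G00 X67.1906 Y67.6484
M3 S769
G1 X111.1507 Y76.3083 F1350
G1 X152.2721 Y81.5792
G1 X190.5546 Y83.4610
G1 X225.9984 Y81.9538
G1 X258.6033 Y77.0575
G1 X288.3695 Y68.7722
M5
G00 X0.0000 Y0.0000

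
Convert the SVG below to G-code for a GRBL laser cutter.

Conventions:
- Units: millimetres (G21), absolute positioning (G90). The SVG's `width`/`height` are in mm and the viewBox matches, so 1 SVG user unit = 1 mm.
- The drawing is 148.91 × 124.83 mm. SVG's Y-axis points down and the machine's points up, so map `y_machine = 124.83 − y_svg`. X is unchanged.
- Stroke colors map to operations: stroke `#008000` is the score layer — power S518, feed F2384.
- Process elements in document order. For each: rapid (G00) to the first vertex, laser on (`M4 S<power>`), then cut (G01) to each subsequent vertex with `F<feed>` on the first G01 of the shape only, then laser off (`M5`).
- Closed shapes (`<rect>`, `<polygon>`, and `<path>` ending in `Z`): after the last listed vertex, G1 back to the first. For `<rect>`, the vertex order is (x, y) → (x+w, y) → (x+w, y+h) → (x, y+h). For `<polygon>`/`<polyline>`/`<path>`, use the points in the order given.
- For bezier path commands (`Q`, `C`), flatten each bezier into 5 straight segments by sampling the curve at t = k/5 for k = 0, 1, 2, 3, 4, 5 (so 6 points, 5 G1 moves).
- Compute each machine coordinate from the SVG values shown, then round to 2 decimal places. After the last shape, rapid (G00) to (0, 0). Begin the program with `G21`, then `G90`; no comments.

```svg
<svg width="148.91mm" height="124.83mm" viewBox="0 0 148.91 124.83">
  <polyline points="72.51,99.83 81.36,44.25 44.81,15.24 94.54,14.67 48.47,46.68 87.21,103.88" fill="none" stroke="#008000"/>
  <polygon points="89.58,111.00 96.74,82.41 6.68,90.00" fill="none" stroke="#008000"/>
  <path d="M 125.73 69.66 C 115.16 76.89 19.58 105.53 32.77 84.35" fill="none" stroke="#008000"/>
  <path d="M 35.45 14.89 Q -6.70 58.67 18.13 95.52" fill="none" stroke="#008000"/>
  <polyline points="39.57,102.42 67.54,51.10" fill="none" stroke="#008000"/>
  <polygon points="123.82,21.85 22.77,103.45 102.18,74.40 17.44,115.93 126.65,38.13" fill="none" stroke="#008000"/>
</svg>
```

Since the viewBox matches the mm dimensions, user units are millimetres directly. The only transform is the Y-flip y_m = 124.83 − y_svg.

Shape 1 is a open polyline drawn with `<polyline>`. Its stroke #008000 means score at S518, F2384. After flipping Y the toolpath is (72.51,25.00) → (81.36,80.58) → (44.81,109.59) → (94.54,110.16) → (48.47,78.15) → (87.21,20.95).

Shape 2 is a closed polygon drawn with `<polygon>`. Its stroke #008000 means score at S518, F2384. After flipping Y the toolpath is (89.58,13.83) → (96.74,42.42) → (6.68,34.83) → (89.58,13.83), returning to the start.

Shape 3 is a cubic bezier drawn with `<path>`. Its stroke #008000 means score at S518, F2384. After flipping Y the toolpath is (125.73,55.17) → (110.74,48.83) → (84.64,40.78) → (56.75,34.42) → (36.36,33.18) → (32.77,40.48).

Shape 4 is a quadratic bezier drawn with `<path>`. Its stroke #008000 means score at S518, F2384. After flipping Y the toolpath is (35.45,109.94) → (21.27,92.71) → (12.45,76.02) → (8.98,59.90) → (10.88,44.33) → (18.13,29.31).

Shape 5 is a line segment drawn with `<polyline>`. Its stroke #008000 means score at S518, F2384. After flipping Y the toolpath is (39.57,22.41) → (67.54,73.73).

Shape 6 is a closed polygon drawn with `<polygon>`. Its stroke #008000 means score at S518, F2384. After flipping Y the toolpath is (123.82,102.98) → (22.77,21.38) → (102.18,50.43) → (17.44,8.90) → (126.65,86.70) → (123.82,102.98), returning to the start.

G21
G90
G00 X72.51 Y25.00
M4 S518
G01 X81.36 Y80.58 F2384
G01 X44.81 Y109.59
G01 X94.54 Y110.16
G01 X48.47 Y78.15
G01 X87.21 Y20.95
M5
G00 X89.58 Y13.83
M4 S518
G01 X96.74 Y42.42 F2384
G01 X6.68 Y34.83
G01 X89.58 Y13.83
M5
G00 X125.73 Y55.17
M4 S518
G01 X110.74 Y48.83 F2384
G01 X84.64 Y40.78
G01 X56.75 Y34.42
G01 X36.36 Y33.18
G01 X32.77 Y40.48
M5
G00 X35.45 Y109.94
M4 S518
G01 X21.27 Y92.71 F2384
G01 X12.45 Y76.02
G01 X8.98 Y59.90
G01 X10.88 Y44.33
G01 X18.13 Y29.31
M5
G00 X39.57 Y22.41
M4 S518
G01 X67.54 Y73.73 F2384
M5
G00 X123.82 Y102.98
M4 S518
G01 X22.77 Y21.38 F2384
G01 X102.18 Y50.43
G01 X17.44 Y8.90
G01 X126.65 Y86.70
G01 X123.82 Y102.98
M5
G00 X0.00 Y0.00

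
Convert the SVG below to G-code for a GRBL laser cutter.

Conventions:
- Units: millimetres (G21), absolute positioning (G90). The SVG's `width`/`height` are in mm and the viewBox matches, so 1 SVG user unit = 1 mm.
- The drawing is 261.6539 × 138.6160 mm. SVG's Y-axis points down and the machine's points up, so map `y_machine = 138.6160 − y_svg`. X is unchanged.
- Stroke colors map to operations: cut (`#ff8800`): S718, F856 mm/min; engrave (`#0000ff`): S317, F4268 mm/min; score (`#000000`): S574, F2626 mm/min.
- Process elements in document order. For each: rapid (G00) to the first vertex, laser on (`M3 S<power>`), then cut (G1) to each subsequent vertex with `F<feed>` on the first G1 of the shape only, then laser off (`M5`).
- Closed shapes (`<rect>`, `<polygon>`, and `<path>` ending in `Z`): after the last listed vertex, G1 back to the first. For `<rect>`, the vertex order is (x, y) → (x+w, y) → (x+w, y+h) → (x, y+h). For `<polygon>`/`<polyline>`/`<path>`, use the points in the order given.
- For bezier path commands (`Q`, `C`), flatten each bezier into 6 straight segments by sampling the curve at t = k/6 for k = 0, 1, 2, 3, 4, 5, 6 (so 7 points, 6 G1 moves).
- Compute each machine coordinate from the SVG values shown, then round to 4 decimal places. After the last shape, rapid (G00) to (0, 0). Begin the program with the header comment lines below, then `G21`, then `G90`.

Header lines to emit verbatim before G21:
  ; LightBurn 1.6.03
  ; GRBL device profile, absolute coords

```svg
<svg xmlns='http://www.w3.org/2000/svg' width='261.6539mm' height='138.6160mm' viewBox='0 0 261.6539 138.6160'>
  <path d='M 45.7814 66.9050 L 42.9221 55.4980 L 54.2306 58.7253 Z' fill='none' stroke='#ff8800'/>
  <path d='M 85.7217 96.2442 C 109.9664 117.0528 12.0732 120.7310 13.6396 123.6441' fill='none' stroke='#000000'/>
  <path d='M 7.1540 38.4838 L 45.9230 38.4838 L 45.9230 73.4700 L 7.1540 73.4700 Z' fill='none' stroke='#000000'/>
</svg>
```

1 u = 1 mm; y_m = 138.6160 − y.

[1] `<path>` regular polygon, #ff8800→cut S718 F856: (45.7814,71.7110) → (42.9221,83.1180) → (54.2306,79.8907) → (45.7814,71.7110) (closed)

[2] `<path>` cubic bezier, #000000→score S574 F2626: (85.7217,42.3718) → (88.6918,33.3193) → (77.4611,26.6672) → (58.1850,21.9610) → (37.0191,18.7462) → (20.1188,16.5680) → (13.6396,14.9719)

[3] `<path>` rectangle, #000000→score S574 F2626: (7.1540,100.1322) → (45.9230,100.1322) → (45.9230,65.1460) → (7.1540,65.1460) → (7.1540,100.1322) (closed)

; LightBurn 1.6.03
; GRBL device profile, absolute coords
G21
G90
G00 X45.7814 Y71.7110
M3 S718
G1 X42.9221 Y83.1180 F856
G1 X54.2306 Y79.8907
G1 X45.7814 Y71.7110
M5
G00 X85.7217 Y42.3718
M3 S574
G1 X88.6918 Y33.3193 F2626
G1 X77.4611 Y26.6672
G1 X58.1850 Y21.9610
G1 X37.0191 Y18.7462
G1 X20.1188 Y16.5680
G1 X13.6396 Y14.9719
M5
G00 X7.1540 Y100.1322
M3 S574
G1 X45.9230 Y100.1322 F2626
G1 X45.9230 Y65.1460
G1 X7.1540 Y65.1460
G1 X7.1540 Y100.1322
M5
G00 X0.0000 Y0.0000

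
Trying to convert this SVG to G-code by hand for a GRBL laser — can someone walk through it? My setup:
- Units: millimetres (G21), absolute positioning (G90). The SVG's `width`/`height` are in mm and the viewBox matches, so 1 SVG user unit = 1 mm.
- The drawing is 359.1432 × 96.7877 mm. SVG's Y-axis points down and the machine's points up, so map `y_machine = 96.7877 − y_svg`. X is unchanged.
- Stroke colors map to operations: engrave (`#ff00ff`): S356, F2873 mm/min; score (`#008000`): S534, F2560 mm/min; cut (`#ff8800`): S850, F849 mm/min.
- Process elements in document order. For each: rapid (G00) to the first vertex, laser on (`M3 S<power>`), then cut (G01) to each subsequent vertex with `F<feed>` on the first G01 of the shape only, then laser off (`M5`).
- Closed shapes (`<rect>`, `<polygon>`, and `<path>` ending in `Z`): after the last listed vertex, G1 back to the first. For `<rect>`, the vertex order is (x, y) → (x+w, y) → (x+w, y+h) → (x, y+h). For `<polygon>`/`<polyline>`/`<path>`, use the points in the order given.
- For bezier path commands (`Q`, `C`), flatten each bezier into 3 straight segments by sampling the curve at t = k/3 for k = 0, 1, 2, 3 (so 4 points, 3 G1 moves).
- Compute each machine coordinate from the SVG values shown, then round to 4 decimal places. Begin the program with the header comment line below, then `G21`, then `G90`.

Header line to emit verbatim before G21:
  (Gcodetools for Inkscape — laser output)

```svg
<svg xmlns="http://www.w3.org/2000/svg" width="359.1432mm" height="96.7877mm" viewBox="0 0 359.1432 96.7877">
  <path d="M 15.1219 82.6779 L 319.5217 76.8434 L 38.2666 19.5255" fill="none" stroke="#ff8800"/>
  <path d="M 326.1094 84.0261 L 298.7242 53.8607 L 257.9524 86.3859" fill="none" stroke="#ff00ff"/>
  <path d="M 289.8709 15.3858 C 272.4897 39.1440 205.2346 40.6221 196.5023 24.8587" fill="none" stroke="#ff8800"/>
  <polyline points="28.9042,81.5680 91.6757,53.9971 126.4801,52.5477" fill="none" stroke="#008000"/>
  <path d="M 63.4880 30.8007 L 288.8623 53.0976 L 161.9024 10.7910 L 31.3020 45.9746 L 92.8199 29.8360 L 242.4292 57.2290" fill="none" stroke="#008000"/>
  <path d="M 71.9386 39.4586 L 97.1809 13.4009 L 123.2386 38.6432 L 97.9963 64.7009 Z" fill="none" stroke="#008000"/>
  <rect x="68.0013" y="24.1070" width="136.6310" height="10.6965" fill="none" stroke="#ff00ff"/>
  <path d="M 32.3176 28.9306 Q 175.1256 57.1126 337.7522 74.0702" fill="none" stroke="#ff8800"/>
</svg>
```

(Gcodetools for Inkscape — laser output)
G21
G90
G00 X15.1219 Y14.1098
M3 S850
G01 X319.5217 Y19.9443 F849
G01 X38.2666 Y77.2622
M5
G00 X326.1094 Y12.7616
M3 S356
G01 X298.7242 Y42.9270 F2873
G01 X257.9524 Y10.4018
M5
G00 X289.8709 Y81.4019
M3 S850
G01 X259.8798 Y64.8838 F849
G01 X220.7275 Y62.0994
G01 X196.5023 Y71.9290
M5
G00 X28.9042 Y15.2197
M3 S534
G01 X91.6757 Y42.7906 F2560
G01 X126.4801 Y44.2400
M5
G00 X63.4880 Y65.9870
M3 S534
G01 X288.8623 Y43.6901 F2560
G01 X161.9024 Y85.9967
G01 X31.3020 Y50.8131
G01 X92.8199 Y66.9517
G01 X242.4292 Y39.5587
M5
G00 X71.9386 Y57.3291
M3 S534
G01 X97.1809 Y83.3868 F2560
G01 X123.2386 Y58.1445
G01 X97.9963 Y32.0868
G01 X71.9386 Y57.3291
M5
G00 X68.0013 Y72.6807
M3 S356
G01 X204.6323 Y72.6807 F2873
G01 X204.6323 Y61.9842
G01 X68.0013 Y61.9842
G01 X68.0013 Y72.6807
M5
G00 X32.3176 Y67.8571
M3 S850
G01 X129.7250 Y50.3163 F849
G01 X231.5365 Y35.2697
G01 X337.7522 Y22.7175
M5

Since the viewBox matches the mm dimensions, user units are millimetres directly. The only transform is the Y-flip y_m = 96.7877 − y_svg.

Shape 1 is a open polyline drawn with `<path>`. Its stroke #ff8800 means cut at S850, F849. After flipping Y the toolpath is (15.1219,14.1098) → (319.5217,19.9443) → (38.2666,77.2622).

Shape 2 is a open polyline drawn with `<path>`. Its stroke #ff00ff means engrave at S356, F2873. After flipping Y the toolpath is (326.1094,12.7616) → (298.7242,42.9270) → (257.9524,10.4018).

Shape 3 is a cubic bezier drawn with `<path>`. Its stroke #ff8800 means cut at S850, F849. After flipping Y the toolpath is (289.8709,81.4019) → (259.8798,64.8838) → (220.7275,62.0994) → (196.5023,71.9290).

Shape 4 is a open polyline drawn with `<polyline>`. Its stroke #008000 means score at S534, F2560. After flipping Y the toolpath is (28.9042,15.2197) → (91.6757,42.7906) → (126.4801,44.2400).

Shape 5 is a open polyline drawn with `<path>`. Its stroke #008000 means score at S534, F2560. After flipping Y the toolpath is (63.4880,65.9870) → (288.8623,43.6901) → (161.9024,85.9967) → (31.3020,50.8131) → (92.8199,66.9517) → (242.4292,39.5587).

Shape 6 is a regular polygon drawn with `<path>`. Its stroke #008000 means score at S534, F2560. After flipping Y the toolpath is (71.9386,57.3291) → (97.1809,83.3868) → (123.2386,58.1445) → (97.9963,32.0868) → (71.9386,57.3291), returning to the start.

Shape 7 is a rectangle drawn with `<rect>`. Its stroke #ff00ff means engrave at S356, F2873. After flipping Y the toolpath is (68.0013,72.6807) → (204.6323,72.6807) → (204.6323,61.9842) → (68.0013,61.9842) → (68.0013,72.6807), returning to the start.

Shape 8 is a quadratic bezier drawn with `<path>`. Its stroke #ff8800 means cut at S850, F849. After flipping Y the toolpath is (32.3176,67.8571) → (129.7250,50.3163) → (231.5365,35.2697) → (337.7522,22.7175).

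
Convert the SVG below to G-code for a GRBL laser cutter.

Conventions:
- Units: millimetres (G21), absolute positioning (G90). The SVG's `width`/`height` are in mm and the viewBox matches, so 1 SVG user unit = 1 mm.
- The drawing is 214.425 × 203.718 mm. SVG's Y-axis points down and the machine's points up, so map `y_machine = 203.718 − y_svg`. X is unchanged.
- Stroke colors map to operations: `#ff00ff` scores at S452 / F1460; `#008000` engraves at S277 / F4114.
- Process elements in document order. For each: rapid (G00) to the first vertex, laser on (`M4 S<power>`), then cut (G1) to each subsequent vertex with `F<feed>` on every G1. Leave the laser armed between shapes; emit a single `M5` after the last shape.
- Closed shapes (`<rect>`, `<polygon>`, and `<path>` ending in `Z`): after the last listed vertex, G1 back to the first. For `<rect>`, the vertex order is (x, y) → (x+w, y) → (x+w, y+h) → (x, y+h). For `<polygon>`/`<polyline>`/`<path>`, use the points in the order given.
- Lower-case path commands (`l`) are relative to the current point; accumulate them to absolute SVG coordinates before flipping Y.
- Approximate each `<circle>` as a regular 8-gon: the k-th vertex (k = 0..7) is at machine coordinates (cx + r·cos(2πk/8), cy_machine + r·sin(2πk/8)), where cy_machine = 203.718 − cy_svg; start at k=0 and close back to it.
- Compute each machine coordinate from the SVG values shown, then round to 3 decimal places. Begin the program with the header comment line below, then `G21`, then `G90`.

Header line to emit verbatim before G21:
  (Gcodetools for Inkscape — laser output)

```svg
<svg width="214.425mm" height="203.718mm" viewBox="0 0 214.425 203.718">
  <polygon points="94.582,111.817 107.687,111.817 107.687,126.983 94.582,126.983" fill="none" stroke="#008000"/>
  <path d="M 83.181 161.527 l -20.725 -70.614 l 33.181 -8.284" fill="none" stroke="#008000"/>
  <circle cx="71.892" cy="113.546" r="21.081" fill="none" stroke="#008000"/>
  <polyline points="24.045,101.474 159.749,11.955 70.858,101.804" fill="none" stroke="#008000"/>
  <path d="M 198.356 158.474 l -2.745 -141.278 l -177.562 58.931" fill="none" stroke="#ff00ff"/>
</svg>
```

(Gcodetools for Inkscape — laser output)
G21
G90
G00 X94.582 Y91.901
M4 S277
G1 X107.687 Y91.901 F4114
G1 X107.687 Y76.735 F4114
G1 X94.582 Y76.735 F4114
G1 X94.582 Y91.901 F4114
G00 X83.181 Y42.191
M4 S277
G1 X62.456 Y112.805 F4114
G1 X95.637 Y121.089 F4114
G00 X92.973 Y90.172
M4 S277
G1 X86.799 Y105.079 F4114
G1 X71.892 Y111.253 F4114
G1 X56.985 Y105.079 F4114
G1 X50.811 Y90.172 F4114
G1 X56.985 Y75.265 F4114
G1 X71.892 Y69.091 F4114
G1 X86.799 Y75.265 F4114
G1 X92.973 Y90.172 F4114
G00 X24.045 Y102.244
M4 S277
G1 X159.749 Y191.763 F4114
G1 X70.858 Y101.914 F4114
G00 X198.356 Y45.244
M4 S452
G1 X195.611 Y186.522 F1460
G1 X18.049 Y127.591 F1460
M5

1 u = 1 mm; y_m = 203.718 − y.

[1] `<polygon>` rectangle, #008000→engrave S277 F4114: (94.582,91.901) → (107.687,91.901) → (107.687,76.735) → (94.582,76.735) → (94.582,91.901) (closed)

[2] `<path>` open polyline, #008000→engrave S277 F4114: (83.181,42.191) → (62.456,112.805) → (95.637,121.089)

[3] `<circle>` circle, #008000→engrave S277 F4114: (92.973,90.172) → (86.799,105.079) → (71.892,111.253) → (56.985,105.079) → (50.811,90.172) → (56.985,75.265) → (71.892,69.091) → (86.799,75.265) → (92.973,90.172) (closed)

[4] `<polyline>` open polyline, #008000→engrave S277 F4114: (24.045,102.244) → (159.749,191.763) → (70.858,101.914)

[5] `<path>` open polyline, #ff00ff→score S452 F1460: (198.356,45.244) → (195.611,186.522) → (18.049,127.591)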